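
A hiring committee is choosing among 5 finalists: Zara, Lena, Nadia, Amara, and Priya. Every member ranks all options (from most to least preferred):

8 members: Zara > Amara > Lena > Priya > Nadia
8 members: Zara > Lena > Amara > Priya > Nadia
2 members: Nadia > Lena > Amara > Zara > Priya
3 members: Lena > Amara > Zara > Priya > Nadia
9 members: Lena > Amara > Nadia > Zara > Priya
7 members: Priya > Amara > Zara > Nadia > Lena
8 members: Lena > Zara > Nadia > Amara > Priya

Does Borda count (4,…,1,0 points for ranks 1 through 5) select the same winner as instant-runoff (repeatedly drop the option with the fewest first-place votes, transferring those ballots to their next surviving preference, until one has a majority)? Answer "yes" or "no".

no

Borda — scores: Zara 119, Lena 126, Nadia 49, Amara 109, Priya 47. Winner: Lena.
Instant-runoff — R1 Zara 16, Lena 20, Nadia 2, Amara 0, Priya 7 (Amara out); R2 Zara 16, Lena 20, Nadia 2, Priya 7 (Nadia out); R3 Zara 16, Lena 22, Priya 7 (Priya out); R4 Zara 23, Lena 22 (Zara winner). Winner: Zara.
The two methods disagree.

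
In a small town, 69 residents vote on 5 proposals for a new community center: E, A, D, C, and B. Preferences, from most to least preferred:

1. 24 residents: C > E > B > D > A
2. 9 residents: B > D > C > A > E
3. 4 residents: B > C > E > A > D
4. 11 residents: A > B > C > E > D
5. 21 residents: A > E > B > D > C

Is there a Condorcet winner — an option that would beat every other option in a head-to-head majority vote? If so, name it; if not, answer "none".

Checking pairwise contests:
A beats E 41–28.
C beats A 37–32.
E beats D 60–9.
B beats C 45–24.
E beats B 45–24.
Every option loses at least one head-to-head, so there is no Condorcet winner.

none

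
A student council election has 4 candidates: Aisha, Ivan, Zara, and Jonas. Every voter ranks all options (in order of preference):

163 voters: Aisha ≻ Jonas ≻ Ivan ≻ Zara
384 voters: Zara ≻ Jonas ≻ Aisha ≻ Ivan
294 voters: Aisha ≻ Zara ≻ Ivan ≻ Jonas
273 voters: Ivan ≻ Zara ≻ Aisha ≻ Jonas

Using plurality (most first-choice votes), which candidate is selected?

Aisha

First-place votes: Aisha 457, Ivan 273, Zara 384, Jonas 0.
Aisha has the most first-place votes.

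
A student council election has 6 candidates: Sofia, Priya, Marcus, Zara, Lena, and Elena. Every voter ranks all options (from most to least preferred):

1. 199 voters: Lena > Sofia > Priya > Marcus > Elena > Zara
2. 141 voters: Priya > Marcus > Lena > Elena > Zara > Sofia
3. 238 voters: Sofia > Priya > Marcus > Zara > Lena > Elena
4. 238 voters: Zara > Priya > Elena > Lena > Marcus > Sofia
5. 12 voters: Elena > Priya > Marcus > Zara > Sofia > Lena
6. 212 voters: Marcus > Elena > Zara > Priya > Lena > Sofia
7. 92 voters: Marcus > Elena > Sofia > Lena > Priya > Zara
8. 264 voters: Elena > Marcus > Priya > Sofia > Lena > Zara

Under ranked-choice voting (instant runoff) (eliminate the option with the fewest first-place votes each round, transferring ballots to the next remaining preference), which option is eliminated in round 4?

Sofia

Round 1: Sofia 238, Priya 141, Marcus 304, Zara 238, Lena 199, Elena 276. Eliminate Priya.
Round 2: Sofia 238, Marcus 445, Zara 238, Lena 199, Elena 276. Eliminate Lena.
Round 3: Sofia 437, Marcus 445, Zara 238, Elena 276. Eliminate Zara.
Round 4: Sofia 437, Marcus 445, Elena 514. Eliminate Sofia.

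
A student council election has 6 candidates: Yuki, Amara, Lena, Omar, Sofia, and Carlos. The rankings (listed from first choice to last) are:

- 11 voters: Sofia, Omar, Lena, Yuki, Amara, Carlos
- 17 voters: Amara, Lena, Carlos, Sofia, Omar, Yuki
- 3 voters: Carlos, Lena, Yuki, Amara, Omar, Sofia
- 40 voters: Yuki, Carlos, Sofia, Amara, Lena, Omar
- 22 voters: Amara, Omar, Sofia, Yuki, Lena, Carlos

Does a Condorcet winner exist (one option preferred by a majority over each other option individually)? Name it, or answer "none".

Checking pairwise contests:
Omar beats Yuki 50–43.
Yuki beats Amara 54–39.
Yuki beats Lena 62–31.
Amara beats Omar 82–11.
Carlos beats Sofia 60–33.
Yuki beats Carlos 73–20.
Every option loses at least one head-to-head, so there is no Condorcet winner.

none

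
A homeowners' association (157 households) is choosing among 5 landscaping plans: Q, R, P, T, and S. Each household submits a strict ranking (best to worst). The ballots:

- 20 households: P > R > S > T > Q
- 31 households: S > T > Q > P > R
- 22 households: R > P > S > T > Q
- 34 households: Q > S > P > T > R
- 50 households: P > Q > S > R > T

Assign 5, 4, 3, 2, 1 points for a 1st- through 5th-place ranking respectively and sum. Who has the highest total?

P

Q: 20·1 + 31·3 + 22·1 + 34·5 + 50·4 = 505
R: 20·4 + 31·1 + 22·5 + 34·1 + 50·2 = 355
P: 20·5 + 31·2 + 22·4 + 34·3 + 50·5 = 602
T: 20·2 + 31·4 + 22·2 + 34·2 + 50·1 = 326
S: 20·3 + 31·5 + 22·3 + 34·4 + 50·3 = 567
P has the highest Borda score (602).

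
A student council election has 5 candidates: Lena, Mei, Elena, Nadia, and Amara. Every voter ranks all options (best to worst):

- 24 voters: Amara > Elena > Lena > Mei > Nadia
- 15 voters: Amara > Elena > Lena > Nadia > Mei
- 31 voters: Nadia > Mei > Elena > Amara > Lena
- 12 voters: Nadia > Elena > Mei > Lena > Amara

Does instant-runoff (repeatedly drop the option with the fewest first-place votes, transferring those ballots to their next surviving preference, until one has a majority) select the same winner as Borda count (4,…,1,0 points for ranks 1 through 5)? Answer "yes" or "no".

no

Instant-runoff — R1 Lena 0, Mei 0, Elena 0, Nadia 43, Amara 39 (Nadia winner). Winner: Nadia.
Borda — scores: Lena 90, Mei 141, Elena 215, Nadia 187, Amara 187. Winner: Elena.
The two methods disagree.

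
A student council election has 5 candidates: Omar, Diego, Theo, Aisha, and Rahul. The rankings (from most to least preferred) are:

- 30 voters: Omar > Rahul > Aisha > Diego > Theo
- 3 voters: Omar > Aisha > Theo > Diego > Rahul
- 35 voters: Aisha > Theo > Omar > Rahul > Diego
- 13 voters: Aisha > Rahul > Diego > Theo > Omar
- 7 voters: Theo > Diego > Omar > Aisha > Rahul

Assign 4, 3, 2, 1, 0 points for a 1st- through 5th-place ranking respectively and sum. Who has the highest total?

Aisha

Omar: 30·4 + 3·4 + 35·2 + 13·0 + 7·2 = 216
Diego: 30·1 + 3·1 + 35·0 + 13·2 + 7·3 = 80
Theo: 30·0 + 3·2 + 35·3 + 13·1 + 7·4 = 152
Aisha: 30·2 + 3·3 + 35·4 + 13·4 + 7·1 = 268
Rahul: 30·3 + 3·0 + 35·1 + 13·3 + 7·0 = 164
Aisha has the highest Borda score (268).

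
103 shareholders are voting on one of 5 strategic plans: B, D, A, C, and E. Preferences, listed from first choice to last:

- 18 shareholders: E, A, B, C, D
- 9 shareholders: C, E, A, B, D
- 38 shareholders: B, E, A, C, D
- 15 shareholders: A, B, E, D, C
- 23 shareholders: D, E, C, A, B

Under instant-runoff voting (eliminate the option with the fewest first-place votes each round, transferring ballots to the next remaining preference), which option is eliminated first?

C

Round 1: B 38, D 23, A 15, C 9, E 18. Eliminate C.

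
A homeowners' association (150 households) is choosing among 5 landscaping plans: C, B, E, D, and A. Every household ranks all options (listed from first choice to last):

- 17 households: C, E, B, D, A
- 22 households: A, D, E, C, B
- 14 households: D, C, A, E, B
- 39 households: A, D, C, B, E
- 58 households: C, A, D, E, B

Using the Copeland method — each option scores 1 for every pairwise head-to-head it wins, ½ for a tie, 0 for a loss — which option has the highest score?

C

C: beats B, E, and A; ties D → score 3.5.
B: loses to C, E, D, and A → score 0.
E: beats B; loses to C, D, and A → score 1.
D: beats B and E; ties C; loses to A → score 2.5.
A: beats B, E, and D; loses to C → score 3.
C has the best pairwise record.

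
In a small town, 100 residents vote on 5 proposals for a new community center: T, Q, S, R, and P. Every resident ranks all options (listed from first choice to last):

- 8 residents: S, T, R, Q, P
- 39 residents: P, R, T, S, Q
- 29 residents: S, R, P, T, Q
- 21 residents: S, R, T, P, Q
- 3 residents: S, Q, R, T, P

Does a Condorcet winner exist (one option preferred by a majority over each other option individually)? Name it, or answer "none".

S vs T: 61–39 for S.
S vs Q: 100–0 for S.
S vs R: 61–39 for S.
S vs P: 61–39 for S.
S beats every other option head-to-head.

S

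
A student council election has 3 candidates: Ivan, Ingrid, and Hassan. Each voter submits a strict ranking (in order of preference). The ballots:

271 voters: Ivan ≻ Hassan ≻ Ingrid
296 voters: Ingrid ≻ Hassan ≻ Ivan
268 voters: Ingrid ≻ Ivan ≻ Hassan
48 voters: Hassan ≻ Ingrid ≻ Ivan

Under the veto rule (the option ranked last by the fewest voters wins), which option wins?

Hassan

Last-place votes: Ivan 344, Ingrid 271, Hassan 268.
Hassan is ranked last by the fewest voters, so Hassan wins.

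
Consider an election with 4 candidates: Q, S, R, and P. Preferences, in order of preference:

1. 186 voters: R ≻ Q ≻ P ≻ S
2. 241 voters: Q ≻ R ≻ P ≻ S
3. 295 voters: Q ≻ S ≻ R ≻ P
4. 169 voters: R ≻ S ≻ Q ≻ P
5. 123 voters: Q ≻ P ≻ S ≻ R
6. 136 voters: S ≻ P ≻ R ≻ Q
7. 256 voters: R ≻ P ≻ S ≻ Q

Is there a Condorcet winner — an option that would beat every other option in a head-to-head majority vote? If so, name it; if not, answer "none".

R

R vs Q: 747–659 for R.
R vs S: 852–554 for R.
R vs P: 1147–259 for R.
R beats every other option head-to-head.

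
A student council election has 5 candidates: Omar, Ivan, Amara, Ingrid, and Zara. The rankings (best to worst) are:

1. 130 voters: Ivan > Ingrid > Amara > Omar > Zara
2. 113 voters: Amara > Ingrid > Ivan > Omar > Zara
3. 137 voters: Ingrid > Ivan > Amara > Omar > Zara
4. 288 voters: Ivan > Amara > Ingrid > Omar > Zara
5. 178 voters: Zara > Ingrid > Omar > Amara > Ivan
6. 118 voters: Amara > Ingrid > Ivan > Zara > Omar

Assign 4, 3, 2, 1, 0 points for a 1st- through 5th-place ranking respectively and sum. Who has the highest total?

Ingrid

Omar: 130·1 + 113·1 + 137·1 + 288·1 + 178·2 + 118·0 = 1024
Ivan: 130·4 + 113·2 + 137·3 + 288·4 + 178·0 + 118·2 = 2545
Amara: 130·2 + 113·4 + 137·2 + 288·3 + 178·1 + 118·4 = 2500
Ingrid: 130·3 + 113·3 + 137·4 + 288·2 + 178·3 + 118·3 = 2741
Zara: 130·0 + 113·0 + 137·0 + 288·0 + 178·4 + 118·1 = 830
Ingrid has the highest Borda score (2741).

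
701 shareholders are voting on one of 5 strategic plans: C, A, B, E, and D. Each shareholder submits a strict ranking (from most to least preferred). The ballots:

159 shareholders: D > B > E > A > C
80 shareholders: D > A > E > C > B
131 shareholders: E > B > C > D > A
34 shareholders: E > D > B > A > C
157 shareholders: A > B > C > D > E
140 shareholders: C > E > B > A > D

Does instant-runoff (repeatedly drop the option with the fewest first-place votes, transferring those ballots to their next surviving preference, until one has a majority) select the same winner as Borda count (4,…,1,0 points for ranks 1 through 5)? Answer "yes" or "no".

no

Instant-runoff — R1 C 140, A 157, B 0, E 165, D 239 (B out); R2 C 140, A 157, E 165, D 239 (C out); R3 A 157, E 305, D 239 (A out); R4 E 305, D 396 (D winner). Winner: D.
Borda — scores: C 1216, A 1201, B 1689, E 1558, D 1346. Winner: B.
The two methods disagree.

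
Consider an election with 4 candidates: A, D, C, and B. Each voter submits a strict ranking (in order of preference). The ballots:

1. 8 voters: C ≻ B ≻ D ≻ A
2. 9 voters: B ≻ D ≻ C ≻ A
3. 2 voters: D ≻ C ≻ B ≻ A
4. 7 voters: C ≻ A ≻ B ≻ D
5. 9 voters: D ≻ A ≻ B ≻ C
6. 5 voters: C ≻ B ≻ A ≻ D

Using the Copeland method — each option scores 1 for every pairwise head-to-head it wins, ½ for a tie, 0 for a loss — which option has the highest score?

A: loses to D, C, and B → score 0.
D: beats A; ties C; loses to B → score 1.5.
C: beats A and B; ties D → score 2.5.
B: beats A and D; loses to C → score 2.
C has the best pairwise record.

C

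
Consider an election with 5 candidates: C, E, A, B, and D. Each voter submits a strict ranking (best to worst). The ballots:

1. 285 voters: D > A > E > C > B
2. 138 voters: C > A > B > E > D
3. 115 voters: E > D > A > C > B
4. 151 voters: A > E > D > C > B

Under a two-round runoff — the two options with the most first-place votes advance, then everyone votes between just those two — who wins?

D

Round 1 first-place votes: C 138, E 115, A 151, B 0, D 285.
D and A advance.
Runoff: D is preferred to A by 400 voters; A by 289.
D wins the runoff.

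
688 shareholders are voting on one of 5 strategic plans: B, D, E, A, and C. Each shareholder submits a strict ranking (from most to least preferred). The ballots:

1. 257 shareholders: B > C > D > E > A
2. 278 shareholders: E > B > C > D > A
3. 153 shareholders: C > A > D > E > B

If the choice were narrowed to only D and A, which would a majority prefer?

Voters preferring D to A: 535; preferring A to D: 153.
D wins the head-to-head.

D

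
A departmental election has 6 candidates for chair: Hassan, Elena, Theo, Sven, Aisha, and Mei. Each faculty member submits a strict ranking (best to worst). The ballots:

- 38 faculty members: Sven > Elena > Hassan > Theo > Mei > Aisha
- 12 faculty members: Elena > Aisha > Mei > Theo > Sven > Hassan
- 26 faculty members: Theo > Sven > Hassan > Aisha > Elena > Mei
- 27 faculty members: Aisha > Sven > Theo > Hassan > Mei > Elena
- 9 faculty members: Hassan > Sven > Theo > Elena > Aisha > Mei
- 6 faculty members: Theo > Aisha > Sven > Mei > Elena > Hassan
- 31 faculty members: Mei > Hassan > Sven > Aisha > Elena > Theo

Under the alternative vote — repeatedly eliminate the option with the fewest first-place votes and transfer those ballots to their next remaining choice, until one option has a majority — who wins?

Sven

Round 1: Hassan 9, Elena 12, Theo 32, Sven 38, Aisha 27, Mei 31. Eliminate Hassan.
Round 2: Elena 12, Theo 32, Sven 47, Aisha 27, Mei 31. Eliminate Elena.
Round 3: Theo 32, Sven 47, Aisha 39, Mei 31. Eliminate Mei.
Round 4: Theo 32, Sven 78, Aisha 39. Sven has a majority.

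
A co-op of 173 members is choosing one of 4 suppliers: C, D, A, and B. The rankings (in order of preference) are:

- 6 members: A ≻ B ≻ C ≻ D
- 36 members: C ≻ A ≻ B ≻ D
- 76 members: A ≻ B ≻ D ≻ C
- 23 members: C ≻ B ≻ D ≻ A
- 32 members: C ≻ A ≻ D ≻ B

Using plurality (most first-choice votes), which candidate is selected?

First-place votes: C 91, D 0, A 82, B 0.
C has the most first-place votes.

C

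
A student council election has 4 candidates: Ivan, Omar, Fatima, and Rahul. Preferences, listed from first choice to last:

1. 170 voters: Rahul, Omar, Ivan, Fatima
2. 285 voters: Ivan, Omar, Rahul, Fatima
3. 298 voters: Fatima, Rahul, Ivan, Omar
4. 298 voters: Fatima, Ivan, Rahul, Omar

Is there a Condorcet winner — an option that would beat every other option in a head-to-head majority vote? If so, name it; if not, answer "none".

Fatima

Fatima vs Ivan: 596–455 for Fatima.
Fatima vs Omar: 596–455 for Fatima.
Fatima vs Rahul: 596–455 for Fatima.
Fatima beats every other option head-to-head.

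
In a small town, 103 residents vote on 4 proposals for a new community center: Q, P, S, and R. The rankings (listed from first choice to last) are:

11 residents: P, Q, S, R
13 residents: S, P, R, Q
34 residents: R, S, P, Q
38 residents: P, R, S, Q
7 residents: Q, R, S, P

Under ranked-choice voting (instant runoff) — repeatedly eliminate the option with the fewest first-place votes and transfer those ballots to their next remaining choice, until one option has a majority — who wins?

P

Round 1: Q 7, P 49, S 13, R 34. Eliminate Q.
Round 2: P 49, S 13, R 41. Eliminate S.
Round 3: P 62, R 41. P has a majority.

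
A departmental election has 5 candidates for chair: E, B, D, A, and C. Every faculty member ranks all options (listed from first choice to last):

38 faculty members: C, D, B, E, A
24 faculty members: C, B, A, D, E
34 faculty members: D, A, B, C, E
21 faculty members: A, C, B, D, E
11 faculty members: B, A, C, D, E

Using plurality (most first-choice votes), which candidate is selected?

C

First-place votes: E 0, B 11, D 34, A 21, C 62.
C has the most first-place votes.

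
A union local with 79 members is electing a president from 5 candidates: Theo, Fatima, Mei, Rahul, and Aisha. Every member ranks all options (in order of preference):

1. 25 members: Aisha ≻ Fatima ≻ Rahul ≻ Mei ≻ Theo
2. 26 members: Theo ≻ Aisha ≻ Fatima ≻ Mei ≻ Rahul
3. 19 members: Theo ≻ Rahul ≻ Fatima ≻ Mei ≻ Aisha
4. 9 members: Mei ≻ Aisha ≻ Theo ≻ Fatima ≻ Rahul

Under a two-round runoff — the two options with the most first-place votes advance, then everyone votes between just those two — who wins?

Theo

Round 1 first-place votes: Theo 45, Fatima 0, Mei 9, Rahul 0, Aisha 25.
Theo and Aisha advance.
Runoff: Theo is preferred to Aisha by 45 voters; Aisha by 34.
Theo wins the runoff.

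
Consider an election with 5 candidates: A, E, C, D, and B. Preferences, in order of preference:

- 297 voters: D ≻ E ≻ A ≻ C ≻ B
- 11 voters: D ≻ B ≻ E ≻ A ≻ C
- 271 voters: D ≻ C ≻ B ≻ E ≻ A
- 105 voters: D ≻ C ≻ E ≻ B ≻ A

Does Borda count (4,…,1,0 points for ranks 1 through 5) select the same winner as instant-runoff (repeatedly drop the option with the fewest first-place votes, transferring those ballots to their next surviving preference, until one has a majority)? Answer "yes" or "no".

Borda — scores: A 605, E 1394, C 1425, D 2736, B 680. Winner: D.
Instant-runoff — R1 A 0, E 0, C 0, D 684, B 0 (D winner). Winner: D.
The two methods agree.

yes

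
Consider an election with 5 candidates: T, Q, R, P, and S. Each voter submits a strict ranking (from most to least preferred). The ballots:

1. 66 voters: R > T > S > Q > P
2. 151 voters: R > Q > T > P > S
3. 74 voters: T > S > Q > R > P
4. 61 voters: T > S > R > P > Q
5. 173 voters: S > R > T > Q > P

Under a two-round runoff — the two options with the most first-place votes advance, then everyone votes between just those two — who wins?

Round 1 first-place votes: T 135, Q 0, R 217, P 0, S 173.
R and S advance.
Runoff: R is preferred to S by 217 voters; S by 308.
S wins the runoff.

S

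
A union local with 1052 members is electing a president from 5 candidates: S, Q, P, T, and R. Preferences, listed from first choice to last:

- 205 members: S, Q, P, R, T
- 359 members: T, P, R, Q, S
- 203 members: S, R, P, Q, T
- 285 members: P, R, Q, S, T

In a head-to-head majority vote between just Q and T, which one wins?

Q

Voters preferring Q to T: 693; preferring T to Q: 359.
Q wins the head-to-head.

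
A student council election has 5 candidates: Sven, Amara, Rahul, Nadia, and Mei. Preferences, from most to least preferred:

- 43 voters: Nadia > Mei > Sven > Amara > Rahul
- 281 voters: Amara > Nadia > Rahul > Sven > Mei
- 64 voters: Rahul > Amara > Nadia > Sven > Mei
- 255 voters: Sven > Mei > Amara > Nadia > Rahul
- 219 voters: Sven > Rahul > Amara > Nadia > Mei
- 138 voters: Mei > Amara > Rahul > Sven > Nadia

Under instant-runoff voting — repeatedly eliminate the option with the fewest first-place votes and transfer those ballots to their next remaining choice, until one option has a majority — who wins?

Sven

Round 1: Sven 474, Amara 281, Rahul 64, Nadia 43, Mei 138. Eliminate Nadia.
Round 2: Sven 474, Amara 281, Rahul 64, Mei 181. Eliminate Rahul.
Round 3: Sven 474, Amara 345, Mei 181. Eliminate Mei.
Round 4: Sven 517, Amara 483. Sven has a majority.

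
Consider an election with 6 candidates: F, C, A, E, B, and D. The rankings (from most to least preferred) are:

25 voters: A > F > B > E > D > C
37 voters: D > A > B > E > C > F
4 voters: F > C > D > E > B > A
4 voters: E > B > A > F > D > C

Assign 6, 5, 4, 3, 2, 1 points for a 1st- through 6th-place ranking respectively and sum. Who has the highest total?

F: 25·5 + 37·1 + 4·6 + 4·3 = 198
C: 25·1 + 37·2 + 4·5 + 4·1 = 123
A: 25·6 + 37·5 + 4·1 + 4·4 = 355
E: 25·3 + 37·3 + 4·3 + 4·6 = 222
B: 25·4 + 37·4 + 4·2 + 4·5 = 276
D: 25·2 + 37·6 + 4·4 + 4·2 = 296
A has the highest Borda score (355).

A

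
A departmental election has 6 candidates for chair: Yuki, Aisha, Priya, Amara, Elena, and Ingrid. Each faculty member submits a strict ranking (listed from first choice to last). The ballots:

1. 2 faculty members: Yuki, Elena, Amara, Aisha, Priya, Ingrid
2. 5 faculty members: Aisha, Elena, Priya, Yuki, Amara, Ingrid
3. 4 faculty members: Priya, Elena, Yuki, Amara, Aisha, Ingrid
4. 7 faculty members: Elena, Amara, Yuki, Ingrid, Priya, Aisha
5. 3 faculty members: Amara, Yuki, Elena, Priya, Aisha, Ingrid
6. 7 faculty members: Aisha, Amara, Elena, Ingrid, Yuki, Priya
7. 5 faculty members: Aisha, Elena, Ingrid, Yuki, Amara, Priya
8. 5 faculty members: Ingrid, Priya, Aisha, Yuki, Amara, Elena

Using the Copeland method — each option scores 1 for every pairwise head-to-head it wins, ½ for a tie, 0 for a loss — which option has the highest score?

Yuki: beats Priya, Amara, and Ingrid; loses to Aisha and Elena → score 3.
Aisha: beats Yuki, Amara, Elena, and Ingrid; ties Priya → score 4.5.
Priya: ties Aisha; loses to Yuki, Amara, Elena, and Ingrid → score 0.5.
Amara: beats Priya and Ingrid; loses to Yuki, Aisha, and Elena → score 2.
Elena: beats Yuki, Priya, Amara, and Ingrid; loses to Aisha → score 4.
Ingrid: beats Priya; loses to Yuki, Aisha, Amara, and Elena → score 1.
Aisha has the best pairwise record.

Aisha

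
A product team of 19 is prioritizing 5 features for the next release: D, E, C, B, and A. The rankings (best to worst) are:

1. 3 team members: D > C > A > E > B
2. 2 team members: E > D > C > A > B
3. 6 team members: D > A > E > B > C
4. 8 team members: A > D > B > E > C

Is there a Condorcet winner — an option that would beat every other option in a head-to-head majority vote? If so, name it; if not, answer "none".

D vs E: 17–2 for D.
D vs C: 19–0 for D.
D vs B: 19–0 for D.
D vs A: 11–8 for D.
D beats every other option head-to-head.

D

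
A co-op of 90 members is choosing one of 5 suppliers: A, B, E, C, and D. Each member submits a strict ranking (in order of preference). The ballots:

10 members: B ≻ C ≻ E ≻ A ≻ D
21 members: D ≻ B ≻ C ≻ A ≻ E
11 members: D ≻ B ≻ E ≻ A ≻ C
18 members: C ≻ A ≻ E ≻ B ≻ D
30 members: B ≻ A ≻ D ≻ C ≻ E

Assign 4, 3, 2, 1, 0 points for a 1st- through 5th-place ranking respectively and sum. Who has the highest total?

A: 10·1 + 21·1 + 11·1 + 18·3 + 30·3 = 186
B: 10·4 + 21·3 + 11·3 + 18·1 + 30·4 = 274
E: 10·2 + 21·0 + 11·2 + 18·2 + 30·0 = 78
C: 10·3 + 21·2 + 11·0 + 18·4 + 30·1 = 174
D: 10·0 + 21·4 + 11·4 + 18·0 + 30·2 = 188
B has the highest Borda score (274).

B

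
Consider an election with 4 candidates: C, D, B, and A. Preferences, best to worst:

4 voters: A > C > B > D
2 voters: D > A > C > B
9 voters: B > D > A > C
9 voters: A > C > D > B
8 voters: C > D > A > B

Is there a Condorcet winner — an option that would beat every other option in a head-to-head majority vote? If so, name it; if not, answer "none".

none

Checking pairwise contests:
A beats C 24–8.
C beats D 21–11.
C beats B 23–9.
D beats A 19–13.
Every option loses at least one head-to-head, so there is no Condorcet winner.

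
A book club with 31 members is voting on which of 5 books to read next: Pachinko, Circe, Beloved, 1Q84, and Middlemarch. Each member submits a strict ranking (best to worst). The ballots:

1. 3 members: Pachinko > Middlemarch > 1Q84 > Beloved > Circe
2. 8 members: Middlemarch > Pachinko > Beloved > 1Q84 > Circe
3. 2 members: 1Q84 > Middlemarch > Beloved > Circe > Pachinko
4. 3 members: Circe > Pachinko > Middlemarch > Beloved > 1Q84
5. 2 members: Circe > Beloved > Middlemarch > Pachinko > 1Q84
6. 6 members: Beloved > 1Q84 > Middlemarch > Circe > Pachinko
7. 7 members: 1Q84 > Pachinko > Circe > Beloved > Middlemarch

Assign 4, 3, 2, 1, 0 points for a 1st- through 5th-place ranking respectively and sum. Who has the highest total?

Pachinko: 3·4 + 8·3 + 2·0 + 3·3 + 2·1 + 6·0 + 7·3 = 68
Circe: 3·0 + 8·0 + 2·1 + 3·4 + 2·4 + 6·1 + 7·2 = 42
Beloved: 3·1 + 8·2 + 2·2 + 3·1 + 2·3 + 6·4 + 7·1 = 63
1Q84: 3·2 + 8·1 + 2·4 + 3·0 + 2·0 + 6·3 + 7·4 = 68
Middlemarch: 3·3 + 8·4 + 2·3 + 3·2 + 2·2 + 6·2 + 7·0 = 69
Middlemarch has the highest Borda score (69).

Middlemarch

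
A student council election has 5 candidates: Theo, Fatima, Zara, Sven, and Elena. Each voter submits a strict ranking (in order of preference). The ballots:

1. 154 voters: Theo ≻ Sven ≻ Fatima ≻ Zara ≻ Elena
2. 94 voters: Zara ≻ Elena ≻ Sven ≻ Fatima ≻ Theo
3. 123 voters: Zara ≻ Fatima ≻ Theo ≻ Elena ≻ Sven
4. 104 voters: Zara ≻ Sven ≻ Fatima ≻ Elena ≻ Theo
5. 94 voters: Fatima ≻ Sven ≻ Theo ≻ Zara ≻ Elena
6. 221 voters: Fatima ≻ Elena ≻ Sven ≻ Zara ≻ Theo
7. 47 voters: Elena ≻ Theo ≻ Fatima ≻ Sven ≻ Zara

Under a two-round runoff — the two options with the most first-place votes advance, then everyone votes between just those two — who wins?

Fatima

Round 1 first-place votes: Theo 154, Fatima 315, Zara 321, Sven 0, Elena 47.
Zara and Fatima advance.
Runoff: Zara is preferred to Fatima by 321 voters; Fatima by 516.
Fatima wins the runoff.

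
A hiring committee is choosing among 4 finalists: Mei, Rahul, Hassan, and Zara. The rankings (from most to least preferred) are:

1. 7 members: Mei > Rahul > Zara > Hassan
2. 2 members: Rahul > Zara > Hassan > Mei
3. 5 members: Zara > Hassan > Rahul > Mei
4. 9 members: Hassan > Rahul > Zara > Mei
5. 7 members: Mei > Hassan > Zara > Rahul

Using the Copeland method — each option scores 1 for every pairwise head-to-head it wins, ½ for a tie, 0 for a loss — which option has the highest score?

Mei: loses to Rahul, Hassan, and Zara → score 0.
Rahul: beats Mei and Zara; loses to Hassan → score 2.
Hassan: beats Mei, Rahul, and Zara → score 3.
Zara: beats Mei; loses to Rahul and Hassan → score 1.
Hassan has the best pairwise record.

Hassan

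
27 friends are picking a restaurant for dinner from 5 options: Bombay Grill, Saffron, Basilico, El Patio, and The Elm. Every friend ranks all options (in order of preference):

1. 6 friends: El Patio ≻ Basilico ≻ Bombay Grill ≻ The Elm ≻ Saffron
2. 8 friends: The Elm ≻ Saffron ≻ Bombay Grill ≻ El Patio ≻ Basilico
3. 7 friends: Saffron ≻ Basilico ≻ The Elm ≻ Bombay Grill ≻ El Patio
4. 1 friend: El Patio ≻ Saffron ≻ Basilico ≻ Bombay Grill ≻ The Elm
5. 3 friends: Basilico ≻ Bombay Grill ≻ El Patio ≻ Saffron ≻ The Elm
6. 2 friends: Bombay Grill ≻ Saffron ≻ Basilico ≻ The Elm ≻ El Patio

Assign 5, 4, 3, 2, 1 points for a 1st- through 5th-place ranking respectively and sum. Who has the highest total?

Saffron

Bombay Grill: 6·3 + 8·3 + 7·2 + 1·2 + 3·4 + 2·5 = 80
Saffron: 6·1 + 8·4 + 7·5 + 1·4 + 3·2 + 2·4 = 91
Basilico: 6·4 + 8·1 + 7·4 + 1·3 + 3·5 + 2·3 = 84
El Patio: 6·5 + 8·2 + 7·1 + 1·5 + 3·3 + 2·1 = 69
The Elm: 6·2 + 8·5 + 7·3 + 1·1 + 3·1 + 2·2 = 81
Saffron has the highest Borda score (91).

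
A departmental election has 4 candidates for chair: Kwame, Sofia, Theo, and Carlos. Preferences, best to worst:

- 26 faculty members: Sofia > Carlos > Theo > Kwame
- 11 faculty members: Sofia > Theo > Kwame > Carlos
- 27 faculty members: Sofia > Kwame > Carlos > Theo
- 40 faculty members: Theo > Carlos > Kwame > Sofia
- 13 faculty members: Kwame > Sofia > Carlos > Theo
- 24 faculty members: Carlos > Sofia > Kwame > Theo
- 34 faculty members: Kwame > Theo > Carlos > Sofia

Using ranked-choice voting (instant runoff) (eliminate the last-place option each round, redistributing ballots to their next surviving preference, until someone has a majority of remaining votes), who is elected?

Round 1: Kwame 47, Sofia 64, Theo 40, Carlos 24. Eliminate Carlos.
Round 2: Kwame 47, Sofia 88, Theo 40. Sofia has a majority.

Sofia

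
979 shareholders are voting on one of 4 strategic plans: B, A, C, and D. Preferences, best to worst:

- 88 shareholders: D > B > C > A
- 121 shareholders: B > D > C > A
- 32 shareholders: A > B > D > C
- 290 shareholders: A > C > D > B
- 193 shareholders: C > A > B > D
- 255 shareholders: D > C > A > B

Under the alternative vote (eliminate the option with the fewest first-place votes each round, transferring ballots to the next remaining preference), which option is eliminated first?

B

Round 1: B 121, A 322, C 193, D 343. Eliminate B.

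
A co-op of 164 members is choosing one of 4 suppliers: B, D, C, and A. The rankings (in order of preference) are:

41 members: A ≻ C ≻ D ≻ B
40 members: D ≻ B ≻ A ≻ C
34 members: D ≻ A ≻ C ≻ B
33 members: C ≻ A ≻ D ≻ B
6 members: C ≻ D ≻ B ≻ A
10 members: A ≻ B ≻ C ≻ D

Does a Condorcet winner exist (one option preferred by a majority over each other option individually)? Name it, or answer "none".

A

A vs B: 118–46 for A.
A vs D: 84–80 for A.
A vs C: 125–39 for A.
A beats every other option head-to-head.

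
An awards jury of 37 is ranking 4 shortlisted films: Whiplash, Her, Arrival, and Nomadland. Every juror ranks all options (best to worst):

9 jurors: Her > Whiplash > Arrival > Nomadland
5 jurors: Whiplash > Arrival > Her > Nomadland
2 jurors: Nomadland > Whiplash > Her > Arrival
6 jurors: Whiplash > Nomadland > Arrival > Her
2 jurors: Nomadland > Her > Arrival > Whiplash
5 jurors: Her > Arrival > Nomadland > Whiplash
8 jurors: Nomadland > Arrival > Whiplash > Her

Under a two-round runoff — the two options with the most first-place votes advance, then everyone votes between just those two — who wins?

Round 1 first-place votes: Whiplash 11, Her 14, Arrival 0, Nomadland 12.
Her and Nomadland advance.
Runoff: Her is preferred to Nomadland by 19 voters; Nomadland by 18.
Her wins the runoff.

Her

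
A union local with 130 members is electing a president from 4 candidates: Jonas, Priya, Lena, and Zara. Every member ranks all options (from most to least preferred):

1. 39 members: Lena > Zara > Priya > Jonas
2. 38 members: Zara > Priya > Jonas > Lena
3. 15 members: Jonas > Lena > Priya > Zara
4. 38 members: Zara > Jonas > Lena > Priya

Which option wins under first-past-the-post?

Zara

First-place votes: Jonas 15, Priya 0, Lena 39, Zara 76.
Zara has the most first-place votes.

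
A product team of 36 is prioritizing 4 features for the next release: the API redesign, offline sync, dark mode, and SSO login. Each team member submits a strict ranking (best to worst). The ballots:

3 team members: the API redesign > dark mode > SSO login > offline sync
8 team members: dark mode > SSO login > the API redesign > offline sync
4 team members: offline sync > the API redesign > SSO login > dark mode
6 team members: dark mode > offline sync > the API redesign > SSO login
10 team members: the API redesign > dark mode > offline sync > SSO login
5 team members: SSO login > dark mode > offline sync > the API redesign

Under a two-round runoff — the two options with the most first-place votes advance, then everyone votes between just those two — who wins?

Round 1 first-place votes: the API redesign 13, offline sync 4, dark mode 14, SSO login 5.
dark mode and the API redesign advance.
Runoff: dark mode is preferred to the API redesign by 19 voters; the API redesign by 17.
dark mode wins the runoff.

dark mode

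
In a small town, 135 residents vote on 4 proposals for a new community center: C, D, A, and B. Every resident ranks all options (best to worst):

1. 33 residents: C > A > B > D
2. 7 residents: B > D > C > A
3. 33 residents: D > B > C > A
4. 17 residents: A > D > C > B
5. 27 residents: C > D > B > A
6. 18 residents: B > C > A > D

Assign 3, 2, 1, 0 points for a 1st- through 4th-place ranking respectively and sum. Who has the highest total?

C

C: 33·3 + 7·1 + 33·1 + 17·1 + 27·3 + 18·2 = 273
D: 33·0 + 7·2 + 33·3 + 17·2 + 27·2 + 18·0 = 201
A: 33·2 + 7·0 + 33·0 + 17·3 + 27·0 + 18·1 = 135
B: 33·1 + 7·3 + 33·2 + 17·0 + 27·1 + 18·3 = 201
C has the highest Borda score (273).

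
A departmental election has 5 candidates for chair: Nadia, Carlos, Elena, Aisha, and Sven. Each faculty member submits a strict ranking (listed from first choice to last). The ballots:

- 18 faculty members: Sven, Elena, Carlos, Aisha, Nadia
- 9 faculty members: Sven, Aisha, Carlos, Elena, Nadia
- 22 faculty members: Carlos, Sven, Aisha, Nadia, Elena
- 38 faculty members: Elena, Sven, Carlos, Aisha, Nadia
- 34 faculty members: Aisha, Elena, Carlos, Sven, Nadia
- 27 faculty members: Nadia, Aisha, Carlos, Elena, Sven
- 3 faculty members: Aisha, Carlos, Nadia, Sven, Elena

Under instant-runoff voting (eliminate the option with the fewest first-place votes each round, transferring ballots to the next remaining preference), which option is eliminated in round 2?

Round 1: Nadia 27, Carlos 22, Elena 38, Aisha 37, Sven 27. Eliminate Carlos.
Round 2: Nadia 27, Elena 38, Aisha 37, Sven 49. Eliminate Nadia.

Nadia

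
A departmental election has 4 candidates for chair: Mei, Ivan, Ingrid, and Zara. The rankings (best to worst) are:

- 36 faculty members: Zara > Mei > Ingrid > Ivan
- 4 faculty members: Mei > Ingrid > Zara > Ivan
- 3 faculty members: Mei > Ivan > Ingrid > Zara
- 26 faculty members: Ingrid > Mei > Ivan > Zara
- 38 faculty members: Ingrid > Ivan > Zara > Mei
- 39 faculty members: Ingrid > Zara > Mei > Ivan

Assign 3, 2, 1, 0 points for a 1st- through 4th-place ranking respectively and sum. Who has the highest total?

Ingrid

Mei: 36·2 + 4·3 + 3·3 + 26·2 + 38·0 + 39·1 = 184
Ivan: 36·0 + 4·0 + 3·2 + 26·1 + 38·2 + 39·0 = 108
Ingrid: 36·1 + 4·2 + 3·1 + 26·3 + 38·3 + 39·3 = 356
Zara: 36·3 + 4·1 + 3·0 + 26·0 + 38·1 + 39·2 = 228
Ingrid has the highest Borda score (356).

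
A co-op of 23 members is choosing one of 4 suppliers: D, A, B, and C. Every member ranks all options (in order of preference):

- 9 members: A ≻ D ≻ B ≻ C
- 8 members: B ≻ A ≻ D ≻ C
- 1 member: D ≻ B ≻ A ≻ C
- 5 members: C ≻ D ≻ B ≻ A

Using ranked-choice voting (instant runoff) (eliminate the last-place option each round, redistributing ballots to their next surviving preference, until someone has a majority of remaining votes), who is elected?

B

Round 1: D 1, A 9, B 8, C 5. Eliminate D.
Round 2: A 9, B 9, C 5. Eliminate C.
Round 3: A 9, B 14. B has a majority.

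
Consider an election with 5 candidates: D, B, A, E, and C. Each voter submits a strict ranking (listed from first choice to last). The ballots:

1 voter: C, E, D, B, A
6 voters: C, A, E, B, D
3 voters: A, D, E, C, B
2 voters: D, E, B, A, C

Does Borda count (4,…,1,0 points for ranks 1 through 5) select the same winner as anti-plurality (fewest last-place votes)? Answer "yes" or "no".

no

Borda — scores: D 19, B 11, A 32, E 27, C 31. Winner: A.
Anti-plurality — last-place votes: D 6, B 3, A 1, E 0, C 2. Winner: E.
The two methods disagree.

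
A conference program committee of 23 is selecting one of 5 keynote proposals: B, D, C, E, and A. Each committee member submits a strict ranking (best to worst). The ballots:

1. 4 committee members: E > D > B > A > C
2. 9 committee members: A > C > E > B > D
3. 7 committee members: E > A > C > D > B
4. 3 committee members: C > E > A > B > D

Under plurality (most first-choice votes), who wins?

First-place votes: B 0, D 0, C 3, E 11, A 9.
E has the most first-place votes.

E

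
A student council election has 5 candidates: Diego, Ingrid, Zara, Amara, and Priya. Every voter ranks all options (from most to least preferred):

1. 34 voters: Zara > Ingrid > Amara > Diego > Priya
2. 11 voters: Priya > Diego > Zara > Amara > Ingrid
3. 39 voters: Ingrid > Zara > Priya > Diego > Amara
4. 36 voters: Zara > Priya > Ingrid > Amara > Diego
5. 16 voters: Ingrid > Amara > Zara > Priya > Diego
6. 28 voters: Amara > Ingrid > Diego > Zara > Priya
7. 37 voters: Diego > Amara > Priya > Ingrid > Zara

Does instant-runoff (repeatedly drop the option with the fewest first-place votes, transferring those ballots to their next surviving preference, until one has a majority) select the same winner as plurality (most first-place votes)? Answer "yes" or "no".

Instant-runoff — R1 Diego 37, Ingrid 55, Zara 70, Amara 28, Priya 11 (Priya out); R2 Diego 48, Ingrid 55, Zara 70, Amara 28 (Amara out); R3 Diego 48, Ingrid 83, Zara 70 (Diego out); R4 Ingrid 120, Zara 81 (Ingrid winner). Winner: Ingrid.
Plurality — first-place votes: Diego 37, Ingrid 55, Zara 70, Amara 28, Priya 11. Winner: Zara.
The two methods disagree.

no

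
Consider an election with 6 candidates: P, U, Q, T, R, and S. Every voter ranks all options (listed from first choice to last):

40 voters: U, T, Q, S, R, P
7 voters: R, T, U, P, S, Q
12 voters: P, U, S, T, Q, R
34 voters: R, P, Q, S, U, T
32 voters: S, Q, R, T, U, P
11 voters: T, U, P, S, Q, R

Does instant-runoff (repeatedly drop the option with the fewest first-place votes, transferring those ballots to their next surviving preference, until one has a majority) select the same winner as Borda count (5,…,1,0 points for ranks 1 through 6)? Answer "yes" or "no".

Instant-runoff — R1 P 12, U 40, Q 0, T 11, R 41, S 32 (Q out); R2 P 12, U 40, T 11, R 41, S 32 (T out); R3 P 12, U 51, R 41, S 32 (P out); R4 U 63, R 41, S 32 (S out); R5 U 63, R 73 (R winner). Winner: R.
Borda — scores: P 243, U 379, Q 373, T 331, R 341, S 373. Winner: U.
The two methods disagree.

no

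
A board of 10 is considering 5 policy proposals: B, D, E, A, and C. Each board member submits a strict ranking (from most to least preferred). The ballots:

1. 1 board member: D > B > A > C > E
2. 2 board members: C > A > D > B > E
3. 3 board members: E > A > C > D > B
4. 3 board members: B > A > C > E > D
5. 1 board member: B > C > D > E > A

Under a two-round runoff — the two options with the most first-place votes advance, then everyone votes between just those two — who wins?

B

Round 1 first-place votes: B 4, D 1, E 3, A 0, C 2.
B and E advance.
Runoff: B is preferred to E by 7 voters; E by 3.
B wins the runoff.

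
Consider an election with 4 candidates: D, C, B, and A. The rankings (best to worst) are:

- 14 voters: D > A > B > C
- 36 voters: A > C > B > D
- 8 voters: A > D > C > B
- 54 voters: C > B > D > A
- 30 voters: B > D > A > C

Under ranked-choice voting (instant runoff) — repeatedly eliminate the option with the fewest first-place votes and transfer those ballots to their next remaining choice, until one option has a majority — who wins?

Round 1: D 14, C 54, B 30, A 44. Eliminate D.
Round 2: C 54, B 30, A 58. Eliminate B.
Round 3: C 54, A 88. A has a majority.

A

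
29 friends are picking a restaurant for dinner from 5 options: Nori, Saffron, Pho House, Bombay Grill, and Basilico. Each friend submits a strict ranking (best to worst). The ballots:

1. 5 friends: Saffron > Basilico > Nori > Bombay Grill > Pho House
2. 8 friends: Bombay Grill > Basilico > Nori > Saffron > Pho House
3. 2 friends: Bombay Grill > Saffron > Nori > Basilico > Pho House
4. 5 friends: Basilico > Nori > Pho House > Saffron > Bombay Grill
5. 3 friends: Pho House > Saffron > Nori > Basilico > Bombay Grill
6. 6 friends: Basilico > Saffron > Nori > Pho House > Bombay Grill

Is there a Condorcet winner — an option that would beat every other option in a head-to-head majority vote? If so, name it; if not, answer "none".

Basilico

Basilico vs Nori: 24–5 for Basilico.
Basilico vs Saffron: 19–10 for Basilico.
Basilico vs Pho House: 26–3 for Basilico.
Basilico vs Bombay Grill: 19–10 for Basilico.
Basilico beats every other option head-to-head.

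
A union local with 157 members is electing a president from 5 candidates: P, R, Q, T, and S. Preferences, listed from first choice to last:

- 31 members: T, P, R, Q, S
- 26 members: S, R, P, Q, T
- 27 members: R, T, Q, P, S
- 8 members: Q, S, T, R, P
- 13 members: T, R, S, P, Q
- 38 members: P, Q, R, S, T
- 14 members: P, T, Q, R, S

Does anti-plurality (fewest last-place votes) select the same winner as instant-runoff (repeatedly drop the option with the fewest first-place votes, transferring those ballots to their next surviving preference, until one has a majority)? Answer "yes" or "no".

no

Anti-plurality — last-place votes: P 8, R 0, Q 13, T 64, S 72. Winner: R.
Instant-runoff — R1 P 52, R 27, Q 8, T 44, S 26 (Q out); R2 P 52, R 27, T 44, S 34 (R out); R3 P 52, T 71, S 34 (S out); R4 P 78, T 79 (T winner). Winner: T.
The two methods disagree.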